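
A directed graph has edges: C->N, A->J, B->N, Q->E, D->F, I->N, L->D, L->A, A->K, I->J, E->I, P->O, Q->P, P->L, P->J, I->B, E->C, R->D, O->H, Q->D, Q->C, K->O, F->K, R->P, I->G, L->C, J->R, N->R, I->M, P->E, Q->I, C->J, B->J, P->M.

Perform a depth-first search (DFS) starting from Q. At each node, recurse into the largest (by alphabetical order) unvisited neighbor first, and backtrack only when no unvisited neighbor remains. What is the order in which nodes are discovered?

Visit Q
Q → P
P → O
O → H
P → M
P → L
L → D
D → F
F → K
L → C
C → N
N → R
C → J
L → A
P → E
E → I
I → G
I → B

Q, P, O, H, M, L, D, F, K, C, N, R, J, A, E, I, G, B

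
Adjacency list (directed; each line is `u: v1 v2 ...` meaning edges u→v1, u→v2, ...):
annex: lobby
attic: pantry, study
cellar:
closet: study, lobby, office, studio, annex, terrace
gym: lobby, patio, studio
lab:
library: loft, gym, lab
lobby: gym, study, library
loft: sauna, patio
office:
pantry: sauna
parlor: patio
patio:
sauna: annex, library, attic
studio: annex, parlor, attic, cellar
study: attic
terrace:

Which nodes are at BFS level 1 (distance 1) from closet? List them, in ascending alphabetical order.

annex, lobby, office, studio, study, terrace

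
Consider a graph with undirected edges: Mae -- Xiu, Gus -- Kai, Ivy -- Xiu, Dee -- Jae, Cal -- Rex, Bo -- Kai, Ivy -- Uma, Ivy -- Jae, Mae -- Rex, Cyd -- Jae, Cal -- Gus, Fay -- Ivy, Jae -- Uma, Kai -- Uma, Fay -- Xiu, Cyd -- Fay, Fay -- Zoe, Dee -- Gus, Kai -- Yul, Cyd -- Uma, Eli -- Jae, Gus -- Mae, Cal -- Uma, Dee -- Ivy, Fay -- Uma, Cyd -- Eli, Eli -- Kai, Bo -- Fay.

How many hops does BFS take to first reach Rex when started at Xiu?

2

Level 0: Xiu
Level 1: Fay, Ivy, Mae
Level 2: Bo, Cyd, Dee, Gus, Jae, Rex, Uma, Zoe
Level 3: Cal, Eli, Kai
Level 4: Yul
Rex first appears at level 2.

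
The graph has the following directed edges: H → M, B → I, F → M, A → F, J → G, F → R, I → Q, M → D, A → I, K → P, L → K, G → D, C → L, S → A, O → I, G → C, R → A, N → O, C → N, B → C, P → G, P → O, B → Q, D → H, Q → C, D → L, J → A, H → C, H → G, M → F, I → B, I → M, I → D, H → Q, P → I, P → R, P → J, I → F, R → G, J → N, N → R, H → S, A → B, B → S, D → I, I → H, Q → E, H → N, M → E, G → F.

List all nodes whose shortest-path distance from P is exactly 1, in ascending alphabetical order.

Level 0: P
Level 1: G, I, J, O, R
Level 2: A, B, C, D, F, H, M, N, Q
Level 3: E, L, S
Level 4: K

G, I, J, O, R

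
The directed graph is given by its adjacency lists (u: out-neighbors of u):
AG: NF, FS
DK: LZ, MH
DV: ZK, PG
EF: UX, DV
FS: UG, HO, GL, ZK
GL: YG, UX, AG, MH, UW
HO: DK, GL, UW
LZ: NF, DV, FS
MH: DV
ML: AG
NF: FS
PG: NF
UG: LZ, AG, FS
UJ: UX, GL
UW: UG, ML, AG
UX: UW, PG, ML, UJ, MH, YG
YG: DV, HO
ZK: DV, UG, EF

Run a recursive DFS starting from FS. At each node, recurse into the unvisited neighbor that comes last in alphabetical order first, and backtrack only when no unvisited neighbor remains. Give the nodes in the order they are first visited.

Visit FS
FS → ZK
ZK → UG
UG → LZ
LZ → NF
LZ → DV
DV → PG
UG → AG
ZK → EF
EF → UX
UX → YG
YG → HO
HO → UW
UW → ML
HO → GL
GL → MH
HO → DK
UX → UJ

FS → ZK → UG → LZ → NF → DV → PG → AG → EF → UX → YG → HO → UW → ML → GL → MH → DK → UJ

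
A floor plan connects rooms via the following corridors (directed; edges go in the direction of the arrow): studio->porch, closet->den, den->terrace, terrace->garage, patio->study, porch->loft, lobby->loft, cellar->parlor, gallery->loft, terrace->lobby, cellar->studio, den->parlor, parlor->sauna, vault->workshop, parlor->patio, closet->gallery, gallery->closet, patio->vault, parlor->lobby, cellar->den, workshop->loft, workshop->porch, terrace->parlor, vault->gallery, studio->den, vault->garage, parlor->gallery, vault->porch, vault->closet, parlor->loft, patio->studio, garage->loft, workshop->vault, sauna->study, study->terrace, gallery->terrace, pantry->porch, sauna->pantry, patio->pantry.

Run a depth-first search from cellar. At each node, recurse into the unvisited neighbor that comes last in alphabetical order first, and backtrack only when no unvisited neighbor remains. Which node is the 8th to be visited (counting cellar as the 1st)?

sauna

Visit cellar
cellar → studio
studio → porch
porch → loft
studio → den
den → terrace
terrace → parlor
parlor → sauna
sauna → study
sauna → pantry
parlor → patio
patio → vault
vault → workshop
vault → garage
vault → gallery
gallery → closet
parlor → lobby

Visit order: cellar, studio, porch, loft, den, terrace, parlor, sauna, study, pantry, patio, vault, workshop, garage, gallery, closet, lobby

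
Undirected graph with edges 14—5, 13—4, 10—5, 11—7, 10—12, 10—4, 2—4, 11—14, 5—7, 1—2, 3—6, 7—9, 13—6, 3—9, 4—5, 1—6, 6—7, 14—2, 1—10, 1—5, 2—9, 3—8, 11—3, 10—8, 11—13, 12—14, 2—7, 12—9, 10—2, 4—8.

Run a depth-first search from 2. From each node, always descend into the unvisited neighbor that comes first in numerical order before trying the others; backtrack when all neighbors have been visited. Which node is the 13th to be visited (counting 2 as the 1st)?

Visit 2
2 → 1
1 → 5
5 → 4
4 → 8
8 → 3
3 → 6
6 → 7
7 → 9
9 → 12
12 → 10
12 → 14
14 → 11
11 → 13

Visit order: 2, 1, 5, 4, 8, 3, 6, 7, 9, 12, 10, 14, 11, 13

11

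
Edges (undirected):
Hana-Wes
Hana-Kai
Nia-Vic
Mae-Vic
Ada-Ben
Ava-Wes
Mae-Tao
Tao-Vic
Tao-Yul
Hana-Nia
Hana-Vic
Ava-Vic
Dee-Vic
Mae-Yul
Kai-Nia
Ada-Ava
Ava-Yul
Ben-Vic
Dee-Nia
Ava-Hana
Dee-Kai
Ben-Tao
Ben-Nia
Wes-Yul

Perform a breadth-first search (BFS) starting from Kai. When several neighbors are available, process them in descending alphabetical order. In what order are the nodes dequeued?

Kai Nia Hana Dee Vic Ben Wes Ava Tao Mae Ada Yul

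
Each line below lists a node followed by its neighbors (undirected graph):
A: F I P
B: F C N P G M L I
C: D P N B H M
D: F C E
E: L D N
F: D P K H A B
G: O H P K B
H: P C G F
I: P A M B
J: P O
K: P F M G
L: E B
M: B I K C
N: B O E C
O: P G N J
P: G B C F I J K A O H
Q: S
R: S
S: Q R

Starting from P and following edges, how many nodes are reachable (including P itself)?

16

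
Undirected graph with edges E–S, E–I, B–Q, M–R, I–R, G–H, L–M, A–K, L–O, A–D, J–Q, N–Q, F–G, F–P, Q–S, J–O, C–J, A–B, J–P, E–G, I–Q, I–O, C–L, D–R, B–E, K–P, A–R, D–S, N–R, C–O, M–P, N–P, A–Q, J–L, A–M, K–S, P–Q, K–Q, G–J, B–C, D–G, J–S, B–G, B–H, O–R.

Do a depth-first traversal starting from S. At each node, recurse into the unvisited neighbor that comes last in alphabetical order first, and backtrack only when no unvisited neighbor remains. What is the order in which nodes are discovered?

S → Q → P → N → R → O → L → M → A → K → D → G → J → C → B → H → E → I → F

Visit S
S → Q
Q → P
P → N
N → R
R → O
O → L
L → M
M → A
A → K
A → D
D → G
G → J
J → C
C → B
B → H
B → E
E → I
G → F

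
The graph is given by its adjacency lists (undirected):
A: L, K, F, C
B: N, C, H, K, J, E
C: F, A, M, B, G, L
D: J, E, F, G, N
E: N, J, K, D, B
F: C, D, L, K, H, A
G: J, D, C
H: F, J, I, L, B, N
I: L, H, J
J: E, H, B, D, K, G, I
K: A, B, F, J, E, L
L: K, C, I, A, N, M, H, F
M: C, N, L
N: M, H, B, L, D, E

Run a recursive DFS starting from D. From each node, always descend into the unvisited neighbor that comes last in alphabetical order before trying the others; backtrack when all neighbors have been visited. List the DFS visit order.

Visit D
D → N
N → M
M → L
L → K
K → J
J → I
I → H
H → F
F → C
C → G
C → B
B → E
C → A

D → N → M → L → K → J → I → H → F → C → G → B → E → A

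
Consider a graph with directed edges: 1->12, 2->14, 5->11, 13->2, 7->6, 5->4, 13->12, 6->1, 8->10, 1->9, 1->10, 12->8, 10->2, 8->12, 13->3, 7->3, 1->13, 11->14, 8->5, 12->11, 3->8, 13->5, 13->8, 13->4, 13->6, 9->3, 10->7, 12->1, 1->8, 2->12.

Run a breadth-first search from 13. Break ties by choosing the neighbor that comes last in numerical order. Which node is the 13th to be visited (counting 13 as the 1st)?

Visit 13; enqueue 12, 8, 6, 5, 4, 3, 2 → queue [12, 8, 6, 5, 4, 3, 2]
Visit 12; enqueue 11, 1 → queue [8, 6, 5, 4, 3, 2, 11, 1]
Visit 8; enqueue 10 → queue [6, 5, 4, 3, 2, 11, 1, 10]
Visit 6 → queue [5, 4, 3, 2, 11, 1, 10]
Visit 5 → queue [4, 3, 2, 11, 1, 10]
Visit 4 → queue [3, 2, 11, 1, 10]
Visit 3 → queue [2, 11, 1, 10]
Visit 2; enqueue 14 → queue [11, 1, 10, 14]
Visit 11 → queue [1, 10, 14]
Visit 1; enqueue 9 → queue [10, 14, 9]
Visit 10; enqueue 7 → queue [14, 9, 7]
Visit 14 → queue [9, 7]
Visit 9 → queue [7]
Visit 7 → queue []

Visit order: 13, 12, 8, 6, 5, 4, 3, 2, 11, 1, 10, 14, 9, 7

9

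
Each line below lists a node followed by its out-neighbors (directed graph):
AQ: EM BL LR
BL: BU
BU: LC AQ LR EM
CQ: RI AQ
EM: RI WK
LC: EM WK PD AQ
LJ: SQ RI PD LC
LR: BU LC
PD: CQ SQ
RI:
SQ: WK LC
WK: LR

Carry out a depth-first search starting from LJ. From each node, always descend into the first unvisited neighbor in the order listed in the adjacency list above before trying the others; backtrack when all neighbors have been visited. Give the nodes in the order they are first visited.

LJ -> SQ -> WK -> LR -> BU -> LC -> EM -> RI -> PD -> CQ -> AQ -> BL

Visit LJ
LJ → SQ
SQ → WK
WK → LR
LR → BU
BU → LC
LC → EM
EM → RI
LC → PD
PD → CQ
CQ → AQ
AQ → BL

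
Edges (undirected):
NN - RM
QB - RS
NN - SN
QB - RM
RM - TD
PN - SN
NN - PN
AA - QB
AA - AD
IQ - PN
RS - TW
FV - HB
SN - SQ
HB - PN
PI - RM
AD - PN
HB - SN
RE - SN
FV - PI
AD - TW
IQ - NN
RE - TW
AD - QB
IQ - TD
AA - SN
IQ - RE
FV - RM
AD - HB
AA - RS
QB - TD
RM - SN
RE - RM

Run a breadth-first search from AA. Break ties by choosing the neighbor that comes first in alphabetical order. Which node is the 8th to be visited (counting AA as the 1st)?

TW

Visit AA; enqueue AD, QB, RS, SN → queue [AD, QB, RS, SN]
Visit AD; enqueue HB, PN, TW → queue [QB, RS, SN, HB, PN, TW]
Visit QB; enqueue RM, TD → queue [RS, SN, HB, PN, TW, RM, TD]
Visit RS → queue [SN, HB, PN, TW, RM, TD]
Visit SN; enqueue NN, RE, SQ → queue [HB, PN, TW, RM, TD, NN, RE, SQ]
Visit HB; enqueue FV → queue [PN, TW, RM, TD, NN, RE, SQ, FV]
Visit PN; enqueue IQ → queue [TW, RM, TD, NN, RE, SQ, FV, IQ]
Visit TW → queue [RM, TD, NN, RE, SQ, FV, IQ]
Visit RM; enqueue PI → queue [TD, NN, RE, SQ, FV, IQ, PI]
Visit TD → queue [NN, RE, SQ, FV, IQ, PI]
Visit NN → queue [RE, SQ, FV, IQ, PI]
Visit RE → queue [SQ, FV, IQ, PI]
Visit SQ → queue [FV, IQ, PI]
Visit FV → queue [IQ, PI]
Visit IQ → queue [PI]
Visit PI → queue []

Visit order: AA, AD, QB, RS, SN, HB, PN, TW, RM, TD, NN, RE, SQ, FV, IQ, PI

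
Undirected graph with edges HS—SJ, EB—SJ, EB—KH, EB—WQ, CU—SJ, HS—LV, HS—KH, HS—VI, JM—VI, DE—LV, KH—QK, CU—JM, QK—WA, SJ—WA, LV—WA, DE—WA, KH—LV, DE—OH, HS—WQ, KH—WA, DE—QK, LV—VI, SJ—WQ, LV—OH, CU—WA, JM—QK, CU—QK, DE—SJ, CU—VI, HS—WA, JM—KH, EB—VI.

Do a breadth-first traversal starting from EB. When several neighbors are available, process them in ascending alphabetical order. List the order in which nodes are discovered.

EB, KH, SJ, VI, WQ, HS, JM, LV, QK, WA, CU, DE, OH

Visit EB; enqueue KH, SJ, VI, WQ → queue [KH, SJ, VI, WQ]
Visit KH; enqueue HS, JM, LV, QK, WA → queue [SJ, VI, WQ, HS, JM, LV, QK, WA]
Visit SJ; enqueue CU, DE → queue [VI, WQ, HS, JM, LV, QK, WA, CU, DE]
Visit VI → queue [WQ, HS, JM, LV, QK, WA, CU, DE]
Visit WQ → queue [HS, JM, LV, QK, WA, CU, DE]
Visit HS → queue [JM, LV, QK, WA, CU, DE]
Visit JM → queue [LV, QK, WA, CU, DE]
Visit LV; enqueue OH → queue [QK, WA, CU, DE, OH]
Visit QK → queue [WA, CU, DE, OH]
Visit WA → queue [CU, DE, OH]
Visit CU → queue [DE, OH]
Visit DE → queue [OH]
Visit OH → queue []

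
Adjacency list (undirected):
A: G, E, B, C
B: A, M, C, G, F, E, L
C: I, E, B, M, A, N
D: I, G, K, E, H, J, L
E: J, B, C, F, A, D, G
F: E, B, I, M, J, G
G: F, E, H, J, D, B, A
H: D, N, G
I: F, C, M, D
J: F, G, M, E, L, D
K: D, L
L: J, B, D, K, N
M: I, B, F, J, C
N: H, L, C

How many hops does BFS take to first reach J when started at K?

Level 0: K
Level 1: D, L
Level 2: B, E, G, H, I, J, N
Level 3: A, C, F, M
J first appears at level 2.

2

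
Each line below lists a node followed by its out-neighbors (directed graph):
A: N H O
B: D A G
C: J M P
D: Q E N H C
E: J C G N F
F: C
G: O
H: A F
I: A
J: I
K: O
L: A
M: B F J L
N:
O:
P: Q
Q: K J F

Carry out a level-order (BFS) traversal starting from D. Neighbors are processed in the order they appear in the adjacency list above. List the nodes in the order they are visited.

Visit D; enqueue Q, E, N, H, C → queue [Q, E, N, H, C]
Visit Q; enqueue K, J, F → queue [E, N, H, C, K, J, F]
Visit E; enqueue G → queue [N, H, C, K, J, F, G]
Visit N → queue [H, C, K, J, F, G]
Visit H; enqueue A → queue [C, K, J, F, G, A]
Visit C; enqueue M, P → queue [K, J, F, G, A, M, P]
Visit K; enqueue O → queue [J, F, G, A, M, P, O]
Visit J; enqueue I → queue [F, G, A, M, P, O, I]
Visit F → queue [G, A, M, P, O, I]
Visit G → queue [A, M, P, O, I]
Visit A → queue [M, P, O, I]
Visit M; enqueue B, L → queue [P, O, I, B, L]
Visit P → queue [O, I, B, L]
Visit O → queue [I, B, L]
Visit I → queue [B, L]
Visit B → queue [L]
Visit L → queue []

D Q E N H C K J F G A M P O I B L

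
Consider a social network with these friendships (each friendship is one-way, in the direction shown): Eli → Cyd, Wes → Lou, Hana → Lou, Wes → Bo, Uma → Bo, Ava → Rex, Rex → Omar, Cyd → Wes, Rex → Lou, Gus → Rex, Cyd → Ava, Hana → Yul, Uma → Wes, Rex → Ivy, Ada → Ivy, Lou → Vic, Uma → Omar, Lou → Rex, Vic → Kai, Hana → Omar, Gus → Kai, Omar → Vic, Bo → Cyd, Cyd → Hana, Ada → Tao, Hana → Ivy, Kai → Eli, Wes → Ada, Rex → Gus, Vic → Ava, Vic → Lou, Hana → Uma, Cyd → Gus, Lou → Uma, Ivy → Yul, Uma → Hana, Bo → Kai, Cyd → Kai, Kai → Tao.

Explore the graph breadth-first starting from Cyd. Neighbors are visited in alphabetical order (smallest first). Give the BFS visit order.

Visit Cyd; enqueue Ava, Gus, Hana, Kai, Wes → queue [Ava, Gus, Hana, Kai, Wes]
Visit Ava; enqueue Rex → queue [Gus, Hana, Kai, Wes, Rex]
Visit Gus → queue [Hana, Kai, Wes, Rex]
Visit Hana; enqueue Ivy, Lou, Omar, Uma, Yul → queue [Kai, Wes, Rex, Ivy, Lou, Omar, Uma, Yul]
Visit Kai; enqueue Eli, Tao → queue [Wes, Rex, Ivy, Lou, Omar, Uma, Yul, Eli, Tao]
Visit Wes; enqueue Ada, Bo → queue [Rex, Ivy, Lou, Omar, Uma, Yul, Eli, Tao, Ada, Bo]
Visit Rex → queue [Ivy, Lou, Omar, Uma, Yul, Eli, Tao, Ada, Bo]
Visit Ivy → queue [Lou, Omar, Uma, Yul, Eli, Tao, Ada, Bo]
Visit Lou; enqueue Vic → queue [Omar, Uma, Yul, Eli, Tao, Ada, Bo, Vic]
Visit Omar → queue [Uma, Yul, Eli, Tao, Ada, Bo, Vic]
Visit Uma → queue [Yul, Eli, Tao, Ada, Bo, Vic]
Visit Yul → queue [Eli, Tao, Ada, Bo, Vic]
Visit Eli → queue [Tao, Ada, Bo, Vic]
Visit Tao → queue [Ada, Bo, Vic]
Visit Ada → queue [Bo, Vic]
Visit Bo → queue [Vic]
Visit Vic → queue []

Cyd, Ava, Gus, Hana, Kai, Wes, Rex, Ivy, Lou, Omar, Uma, Yul, Eli, Tao, Ada, Bo, Vic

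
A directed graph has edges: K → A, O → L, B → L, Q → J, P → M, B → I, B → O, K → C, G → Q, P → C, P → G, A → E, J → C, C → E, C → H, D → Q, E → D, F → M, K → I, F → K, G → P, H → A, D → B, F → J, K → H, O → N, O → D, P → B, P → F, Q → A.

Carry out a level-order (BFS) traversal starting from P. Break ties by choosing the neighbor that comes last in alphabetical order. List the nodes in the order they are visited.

P, M, G, F, C, B, Q, K, J, H, E, O, L, I, A, D, N

Visit P; enqueue M, G, F, C, B → queue [M, G, F, C, B]
Visit M → queue [G, F, C, B]
Visit G; enqueue Q → queue [F, C, B, Q]
Visit F; enqueue K, J → queue [C, B, Q, K, J]
Visit C; enqueue H, E → queue [B, Q, K, J, H, E]
Visit B; enqueue O, L, I → queue [Q, K, J, H, E, O, L, I]
Visit Q; enqueue A → queue [K, J, H, E, O, L, I, A]
Visit K → queue [J, H, E, O, L, I, A]
Visit J → queue [H, E, O, L, I, A]
Visit H → queue [E, O, L, I, A]
Visit E; enqueue D → queue [O, L, I, A, D]
Visit O; enqueue N → queue [L, I, A, D, N]
Visit L → queue [I, A, D, N]
Visit I → queue [A, D, N]
Visit A → queue [D, N]
Visit D → queue [N]
Visit N → queue []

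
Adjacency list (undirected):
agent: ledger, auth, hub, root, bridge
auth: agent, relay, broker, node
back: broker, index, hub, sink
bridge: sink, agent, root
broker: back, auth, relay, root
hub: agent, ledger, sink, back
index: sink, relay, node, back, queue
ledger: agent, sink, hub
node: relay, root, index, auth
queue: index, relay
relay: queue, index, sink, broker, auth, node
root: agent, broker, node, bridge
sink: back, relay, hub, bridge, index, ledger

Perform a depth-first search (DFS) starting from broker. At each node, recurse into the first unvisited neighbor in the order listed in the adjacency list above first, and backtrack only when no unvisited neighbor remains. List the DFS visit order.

Visit broker
broker → back
back → index
index → sink
sink → relay
relay → queue
relay → auth
auth → agent
agent → ledger
ledger → hub
agent → root
root → node
root → bridge

broker → back → index → sink → relay → queue → auth → agent → ledger → hub → root → node → bridge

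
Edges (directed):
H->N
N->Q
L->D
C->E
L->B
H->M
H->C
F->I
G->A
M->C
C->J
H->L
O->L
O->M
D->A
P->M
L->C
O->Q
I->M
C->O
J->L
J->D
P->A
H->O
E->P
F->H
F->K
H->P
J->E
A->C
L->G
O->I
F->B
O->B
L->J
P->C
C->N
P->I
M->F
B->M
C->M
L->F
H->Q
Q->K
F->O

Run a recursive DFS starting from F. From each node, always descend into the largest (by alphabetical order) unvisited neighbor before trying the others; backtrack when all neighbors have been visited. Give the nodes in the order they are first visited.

Visit F
F → O
O → Q
Q → K
O → M
M → C
C → N
C → J
J → L
L → G
G → A
L → D
L → B
J → E
E → P
P → I
F → H

F, O, Q, K, M, C, N, J, L, G, A, D, B, E, P, I, H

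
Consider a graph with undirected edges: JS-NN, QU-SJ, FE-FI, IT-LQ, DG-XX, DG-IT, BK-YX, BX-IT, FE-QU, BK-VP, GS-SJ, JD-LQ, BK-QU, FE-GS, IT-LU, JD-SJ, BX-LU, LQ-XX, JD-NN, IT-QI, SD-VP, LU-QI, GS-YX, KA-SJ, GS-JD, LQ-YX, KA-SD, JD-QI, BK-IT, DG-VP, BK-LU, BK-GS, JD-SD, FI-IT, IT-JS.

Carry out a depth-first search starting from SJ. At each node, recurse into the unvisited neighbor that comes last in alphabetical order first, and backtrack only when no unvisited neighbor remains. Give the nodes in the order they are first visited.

Visit SJ
SJ → QU
QU → FE
FE → GS
GS → YX
YX → LQ
LQ → XX
XX → DG
DG → VP
VP → SD
SD → KA
SD → JD
JD → QI
QI → LU
LU → IT
IT → JS
JS → NN
IT → FI
IT → BX
IT → BK

SJ, QU, FE, GS, YX, LQ, XX, DG, VP, SD, KA, JD, QI, LU, IT, JS, NN, FI, BX, BK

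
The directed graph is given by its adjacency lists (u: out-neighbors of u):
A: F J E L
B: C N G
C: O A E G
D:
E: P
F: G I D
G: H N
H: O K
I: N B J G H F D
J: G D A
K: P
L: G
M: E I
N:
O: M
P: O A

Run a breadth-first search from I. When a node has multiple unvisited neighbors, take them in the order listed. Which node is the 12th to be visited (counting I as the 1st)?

K

Visit I; enqueue N, B, J, G, H, F, D → queue [N, B, J, G, H, F, D]
Visit N → queue [B, J, G, H, F, D]
Visit B; enqueue C → queue [J, G, H, F, D, C]
Visit J; enqueue A → queue [G, H, F, D, C, A]
Visit G → queue [H, F, D, C, A]
Visit H; enqueue O, K → queue [F, D, C, A, O, K]
Visit F → queue [D, C, A, O, K]
Visit D → queue [C, A, O, K]
Visit C; enqueue E → queue [A, O, K, E]
Visit A; enqueue L → queue [O, K, E, L]
Visit O; enqueue M → queue [K, E, L, M]
Visit K; enqueue P → queue [E, L, M, P]
Visit E → queue [L, M, P]
Visit L → queue [M, P]
Visit M → queue [P]
Visit P → queue []

Visit order: I, N, B, J, G, H, F, D, C, A, O, K, E, L, M, P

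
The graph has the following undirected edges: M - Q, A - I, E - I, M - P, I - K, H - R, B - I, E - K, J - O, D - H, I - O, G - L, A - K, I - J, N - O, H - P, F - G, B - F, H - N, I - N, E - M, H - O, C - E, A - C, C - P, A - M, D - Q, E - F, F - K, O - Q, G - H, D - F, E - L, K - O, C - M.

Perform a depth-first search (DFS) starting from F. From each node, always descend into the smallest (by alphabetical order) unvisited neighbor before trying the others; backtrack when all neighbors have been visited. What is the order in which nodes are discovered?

F -> B -> I -> A -> C -> E -> K -> O -> H -> D -> Q -> M -> P -> G -> L -> N -> R -> J

Visit F
F → B
B → I
I → A
A → C
C → E
E → K
K → O
O → H
H → D
D → Q
Q → M
M → P
H → G
G → L
H → N
H → R
O → J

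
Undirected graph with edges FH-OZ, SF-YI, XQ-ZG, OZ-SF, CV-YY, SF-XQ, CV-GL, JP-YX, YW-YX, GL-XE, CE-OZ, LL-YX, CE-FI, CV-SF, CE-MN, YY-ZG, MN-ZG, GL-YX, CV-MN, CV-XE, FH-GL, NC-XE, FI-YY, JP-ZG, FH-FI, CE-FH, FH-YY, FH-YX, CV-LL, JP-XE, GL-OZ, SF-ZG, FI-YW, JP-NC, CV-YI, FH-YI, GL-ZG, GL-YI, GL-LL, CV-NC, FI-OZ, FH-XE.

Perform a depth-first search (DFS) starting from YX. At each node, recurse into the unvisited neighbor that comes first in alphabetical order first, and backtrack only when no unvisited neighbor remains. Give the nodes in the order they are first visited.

Visit YX
YX → FH
FH → CE
CE → FI
FI → OZ
OZ → GL
GL → CV
CV → LL
CV → MN
MN → ZG
ZG → JP
JP → NC
NC → XE
ZG → SF
SF → XQ
SF → YI
ZG → YY
FI → YW

YX -> FH -> CE -> FI -> OZ -> GL -> CV -> LL -> MN -> ZG -> JP -> NC -> XE -> SF -> XQ -> YI -> YY -> YW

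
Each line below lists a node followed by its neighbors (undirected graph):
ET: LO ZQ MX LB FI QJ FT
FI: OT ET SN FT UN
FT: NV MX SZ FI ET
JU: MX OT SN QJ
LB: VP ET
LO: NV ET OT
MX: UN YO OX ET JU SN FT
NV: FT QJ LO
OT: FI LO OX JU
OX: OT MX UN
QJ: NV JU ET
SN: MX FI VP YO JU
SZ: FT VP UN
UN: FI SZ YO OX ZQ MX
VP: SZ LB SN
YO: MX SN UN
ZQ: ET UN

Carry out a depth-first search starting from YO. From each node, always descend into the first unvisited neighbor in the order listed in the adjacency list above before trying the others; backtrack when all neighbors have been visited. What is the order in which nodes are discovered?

YO -> MX -> UN -> FI -> OT -> LO -> NV -> FT -> SZ -> VP -> LB -> ET -> ZQ -> QJ -> JU -> SN -> OX

Visit YO
YO → MX
MX → UN
UN → FI
FI → OT
OT → LO
LO → NV
NV → FT
FT → SZ
SZ → VP
VP → LB
LB → ET
ET → ZQ
ET → QJ
QJ → JU
JU → SN
OT → OX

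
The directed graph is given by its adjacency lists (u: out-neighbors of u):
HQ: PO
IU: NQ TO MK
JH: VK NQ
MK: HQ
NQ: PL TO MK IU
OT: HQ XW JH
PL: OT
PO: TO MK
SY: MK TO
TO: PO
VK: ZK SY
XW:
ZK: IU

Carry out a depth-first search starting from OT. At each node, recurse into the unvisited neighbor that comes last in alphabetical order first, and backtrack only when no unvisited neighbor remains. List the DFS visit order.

Visit OT
OT → XW
OT → JH
JH → VK
VK → ZK
ZK → IU
IU → TO
TO → PO
PO → MK
MK → HQ
IU → NQ
NQ → PL
VK → SY

OT XW JH VK ZK IU TO PO MK HQ NQ PL SY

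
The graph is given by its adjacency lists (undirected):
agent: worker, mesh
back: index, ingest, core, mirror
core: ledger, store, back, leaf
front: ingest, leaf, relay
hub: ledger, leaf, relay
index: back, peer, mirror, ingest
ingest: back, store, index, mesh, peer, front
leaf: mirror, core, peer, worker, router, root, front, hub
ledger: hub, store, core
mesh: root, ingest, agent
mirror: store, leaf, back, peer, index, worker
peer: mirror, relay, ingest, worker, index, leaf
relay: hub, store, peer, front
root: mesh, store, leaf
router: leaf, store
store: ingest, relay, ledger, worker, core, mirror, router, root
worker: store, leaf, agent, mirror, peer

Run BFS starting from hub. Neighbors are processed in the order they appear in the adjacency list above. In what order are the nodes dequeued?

hub, ledger, leaf, relay, store, core, mirror, peer, worker, router, root, front, ingest, back, index, agent, mesh

Visit hub; enqueue ledger, leaf, relay → queue [ledger, leaf, relay]
Visit ledger; enqueue store, core → queue [leaf, relay, store, core]
Visit leaf; enqueue mirror, peer, worker, router, root, front → queue [relay, store, core, mirror, peer, worker, router, root, front]
Visit relay → queue [store, core, mirror, peer, worker, router, root, front]
Visit store; enqueue ingest → queue [core, mirror, peer, worker, router, root, front, ingest]
Visit core; enqueue back → queue [mirror, peer, worker, router, root, front, ingest, back]
Visit mirror; enqueue index → queue [peer, worker, router, root, front, ingest, back, index]
Visit peer → queue [worker, router, root, front, ingest, back, index]
Visit worker; enqueue agent → queue [router, root, front, ingest, back, index, agent]
Visit router → queue [root, front, ingest, back, index, agent]
Visit root; enqueue mesh → queue [front, ingest, back, index, agent, mesh]
Visit front → queue [ingest, back, index, agent, mesh]
Visit ingest → queue [back, index, agent, mesh]
Visit back → queue [index, agent, mesh]
Visit index → queue [agent, mesh]
Visit agent → queue [mesh]
Visit mesh → queue []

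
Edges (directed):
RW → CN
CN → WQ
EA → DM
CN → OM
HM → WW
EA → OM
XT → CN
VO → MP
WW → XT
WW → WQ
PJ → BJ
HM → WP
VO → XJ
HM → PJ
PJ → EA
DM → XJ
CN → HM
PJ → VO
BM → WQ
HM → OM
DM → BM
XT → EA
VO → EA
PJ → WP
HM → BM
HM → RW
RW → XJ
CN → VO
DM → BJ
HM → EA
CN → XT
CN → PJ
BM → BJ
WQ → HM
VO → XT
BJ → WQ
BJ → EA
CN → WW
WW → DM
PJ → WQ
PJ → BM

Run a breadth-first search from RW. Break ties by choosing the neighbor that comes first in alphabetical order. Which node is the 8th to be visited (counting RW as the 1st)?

WQ

Visit RW; enqueue CN, XJ → queue [CN, XJ]
Visit CN; enqueue HM, OM, PJ, VO, WQ, WW, XT → queue [XJ, HM, OM, PJ, VO, WQ, WW, XT]
Visit XJ → queue [HM, OM, PJ, VO, WQ, WW, XT]
Visit HM; enqueue BM, EA, WP → queue [OM, PJ, VO, WQ, WW, XT, BM, EA, WP]
Visit OM → queue [PJ, VO, WQ, WW, XT, BM, EA, WP]
Visit PJ; enqueue BJ → queue [VO, WQ, WW, XT, BM, EA, WP, BJ]
Visit VO; enqueue MP → queue [WQ, WW, XT, BM, EA, WP, BJ, MP]
Visit WQ → queue [WW, XT, BM, EA, WP, BJ, MP]
Visit WW; enqueue DM → queue [XT, BM, EA, WP, BJ, MP, DM]
Visit XT → queue [BM, EA, WP, BJ, MP, DM]
Visit BM → queue [EA, WP, BJ, MP, DM]
Visit EA → queue [WP, BJ, MP, DM]
Visit WP → queue [BJ, MP, DM]
Visit BJ → queue [MP, DM]
Visit MP → queue [DM]
Visit DM → queue []

Visit order: RW, CN, XJ, HM, OM, PJ, VO, WQ, WW, XT, BM, EA, WP, BJ, MP, DM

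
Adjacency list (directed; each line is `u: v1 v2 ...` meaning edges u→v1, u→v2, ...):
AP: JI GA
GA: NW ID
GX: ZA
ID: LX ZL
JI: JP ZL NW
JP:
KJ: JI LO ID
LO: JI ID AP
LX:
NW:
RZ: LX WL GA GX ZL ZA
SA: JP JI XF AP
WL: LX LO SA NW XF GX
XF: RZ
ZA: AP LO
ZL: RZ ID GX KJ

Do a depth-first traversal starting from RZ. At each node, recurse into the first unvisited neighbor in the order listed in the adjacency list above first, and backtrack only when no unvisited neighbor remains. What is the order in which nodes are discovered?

RZ, LX, WL, LO, JI, JP, ZL, ID, GX, ZA, AP, GA, NW, KJ, SA, XF

Visit RZ
RZ → LX
RZ → WL
WL → LO
LO → JI
JI → JP
JI → ZL
ZL → ID
ZL → GX
GX → ZA
ZA → AP
AP → GA
GA → NW
ZL → KJ
WL → SA
SA → XF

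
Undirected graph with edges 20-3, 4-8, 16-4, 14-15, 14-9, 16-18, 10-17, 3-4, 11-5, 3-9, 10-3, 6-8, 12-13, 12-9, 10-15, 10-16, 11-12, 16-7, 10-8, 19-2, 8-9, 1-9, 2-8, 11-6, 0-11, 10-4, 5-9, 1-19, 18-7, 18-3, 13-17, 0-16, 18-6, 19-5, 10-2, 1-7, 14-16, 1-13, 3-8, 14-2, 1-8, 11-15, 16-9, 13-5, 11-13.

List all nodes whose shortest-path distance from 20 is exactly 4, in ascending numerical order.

0, 11, 13, 19

Level 0: 20
Level 1: 3
Level 2: 4, 8, 9, 10, 18
Level 3: 1, 2, 5, 6, 7, 12, 14, 15, 16, 17
Level 4: 0, 11, 13, 19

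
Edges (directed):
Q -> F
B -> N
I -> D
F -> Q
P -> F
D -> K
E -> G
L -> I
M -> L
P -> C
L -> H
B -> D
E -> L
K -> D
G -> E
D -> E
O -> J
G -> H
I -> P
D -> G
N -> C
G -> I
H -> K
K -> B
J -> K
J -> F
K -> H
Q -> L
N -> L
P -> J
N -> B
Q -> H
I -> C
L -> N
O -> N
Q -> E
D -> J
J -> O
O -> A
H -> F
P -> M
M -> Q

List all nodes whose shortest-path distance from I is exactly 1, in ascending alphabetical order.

Level 0: I
Level 1: C, D, P
Level 2: E, F, G, J, K, M
Level 3: B, H, L, O, Q
Level 4: A, N

C, D, P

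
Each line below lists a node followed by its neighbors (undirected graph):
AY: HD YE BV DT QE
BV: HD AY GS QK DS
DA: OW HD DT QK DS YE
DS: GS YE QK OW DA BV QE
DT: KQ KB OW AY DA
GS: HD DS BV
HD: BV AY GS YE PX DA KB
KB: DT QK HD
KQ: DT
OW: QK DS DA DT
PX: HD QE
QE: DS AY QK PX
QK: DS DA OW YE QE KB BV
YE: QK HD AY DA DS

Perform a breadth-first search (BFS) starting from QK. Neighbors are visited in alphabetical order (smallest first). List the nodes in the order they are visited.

QK BV DA DS KB OW QE YE AY GS HD DT PX KQ

Visit QK; enqueue BV, DA, DS, KB, OW, QE, YE → queue [BV, DA, DS, KB, OW, QE, YE]
Visit BV; enqueue AY, GS, HD → queue [DA, DS, KB, OW, QE, YE, AY, GS, HD]
Visit DA; enqueue DT → queue [DS, KB, OW, QE, YE, AY, GS, HD, DT]
Visit DS → queue [KB, OW, QE, YE, AY, GS, HD, DT]
Visit KB → queue [OW, QE, YE, AY, GS, HD, DT]
Visit OW → queue [QE, YE, AY, GS, HD, DT]
Visit QE; enqueue PX → queue [YE, AY, GS, HD, DT, PX]
Visit YE → queue [AY, GS, HD, DT, PX]
Visit AY → queue [GS, HD, DT, PX]
Visit GS → queue [HD, DT, PX]
Visit HD → queue [DT, PX]
Visit DT; enqueue KQ → queue [PX, KQ]
Visit PX → queue [KQ]
Visit KQ → queue []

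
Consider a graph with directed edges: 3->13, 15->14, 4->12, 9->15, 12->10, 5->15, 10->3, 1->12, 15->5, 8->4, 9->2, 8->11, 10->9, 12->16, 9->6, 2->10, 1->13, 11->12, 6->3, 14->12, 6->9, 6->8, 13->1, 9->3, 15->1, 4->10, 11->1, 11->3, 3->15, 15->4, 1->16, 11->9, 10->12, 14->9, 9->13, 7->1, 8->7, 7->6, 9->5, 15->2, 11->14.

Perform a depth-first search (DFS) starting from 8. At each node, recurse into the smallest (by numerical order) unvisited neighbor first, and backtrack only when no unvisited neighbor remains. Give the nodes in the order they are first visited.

8 -> 4 -> 10 -> 3 -> 13 -> 1 -> 12 -> 16 -> 15 -> 2 -> 5 -> 14 -> 9 -> 6 -> 7 -> 11

Visit 8
8 → 4
4 → 10
10 → 3
3 → 13
13 → 1
1 → 12
12 → 16
3 → 15
15 → 2
15 → 5
15 → 14
14 → 9
9 → 6
8 → 7
8 → 11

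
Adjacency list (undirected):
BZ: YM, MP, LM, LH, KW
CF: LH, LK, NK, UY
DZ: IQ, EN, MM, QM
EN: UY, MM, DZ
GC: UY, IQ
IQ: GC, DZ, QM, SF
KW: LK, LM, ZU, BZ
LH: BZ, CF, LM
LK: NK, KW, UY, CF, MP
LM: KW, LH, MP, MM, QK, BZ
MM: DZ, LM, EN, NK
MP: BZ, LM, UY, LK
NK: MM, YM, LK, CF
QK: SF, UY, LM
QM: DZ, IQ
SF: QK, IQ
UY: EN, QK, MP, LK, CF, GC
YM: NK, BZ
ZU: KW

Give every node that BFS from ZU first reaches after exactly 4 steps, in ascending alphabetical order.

Level 0: ZU
Level 1: KW
Level 2: BZ, LK, LM
Level 3: CF, LH, MM, MP, NK, QK, UY, YM
Level 4: DZ, EN, GC, SF
Level 5: IQ, QM

DZ, EN, GC, SF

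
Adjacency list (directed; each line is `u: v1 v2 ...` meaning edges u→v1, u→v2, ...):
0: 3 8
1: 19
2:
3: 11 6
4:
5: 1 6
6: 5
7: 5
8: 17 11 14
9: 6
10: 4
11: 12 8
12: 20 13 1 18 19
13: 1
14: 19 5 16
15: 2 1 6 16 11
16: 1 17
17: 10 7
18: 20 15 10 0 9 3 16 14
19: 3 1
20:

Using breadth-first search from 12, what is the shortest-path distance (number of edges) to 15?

2

Level 0: 12
Level 1: 1, 13, 18, 19, 20
Level 2: 0, 3, 9, 10, 14, 15, 16
Level 3: 2, 4, 5, 6, 8, 11, 17
Level 4: 7
15 first appears at level 2.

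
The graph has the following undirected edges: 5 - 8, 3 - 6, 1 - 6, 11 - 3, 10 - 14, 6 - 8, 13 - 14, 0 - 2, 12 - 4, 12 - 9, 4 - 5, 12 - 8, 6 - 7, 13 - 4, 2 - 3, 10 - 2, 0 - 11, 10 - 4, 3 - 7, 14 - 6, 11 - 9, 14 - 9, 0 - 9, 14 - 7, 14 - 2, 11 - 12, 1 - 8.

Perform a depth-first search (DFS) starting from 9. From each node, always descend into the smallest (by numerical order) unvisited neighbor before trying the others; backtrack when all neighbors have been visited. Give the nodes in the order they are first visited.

9 → 0 → 2 → 3 → 6 → 1 → 8 → 5 → 4 → 10 → 14 → 7 → 13 → 12 → 11

Visit 9
9 → 0
0 → 2
2 → 3
3 → 6
6 → 1
1 → 8
8 → 5
5 → 4
4 → 10
10 → 14
14 → 7
14 → 13
4 → 12
12 → 11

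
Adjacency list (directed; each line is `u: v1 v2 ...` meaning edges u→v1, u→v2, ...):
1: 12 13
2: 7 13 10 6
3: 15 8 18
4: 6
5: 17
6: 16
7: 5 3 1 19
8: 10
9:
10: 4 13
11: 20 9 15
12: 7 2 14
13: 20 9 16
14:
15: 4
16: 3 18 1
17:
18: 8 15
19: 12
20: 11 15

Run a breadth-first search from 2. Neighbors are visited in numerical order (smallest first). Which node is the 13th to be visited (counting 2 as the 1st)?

20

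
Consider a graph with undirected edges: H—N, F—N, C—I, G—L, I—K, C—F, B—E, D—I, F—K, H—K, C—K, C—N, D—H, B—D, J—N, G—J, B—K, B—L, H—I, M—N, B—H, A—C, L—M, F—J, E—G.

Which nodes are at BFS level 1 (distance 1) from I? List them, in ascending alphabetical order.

Level 0: I
Level 1: C, D, H, K
Level 2: A, B, F, N
Level 3: E, J, L, M
Level 4: G

C, D, H, K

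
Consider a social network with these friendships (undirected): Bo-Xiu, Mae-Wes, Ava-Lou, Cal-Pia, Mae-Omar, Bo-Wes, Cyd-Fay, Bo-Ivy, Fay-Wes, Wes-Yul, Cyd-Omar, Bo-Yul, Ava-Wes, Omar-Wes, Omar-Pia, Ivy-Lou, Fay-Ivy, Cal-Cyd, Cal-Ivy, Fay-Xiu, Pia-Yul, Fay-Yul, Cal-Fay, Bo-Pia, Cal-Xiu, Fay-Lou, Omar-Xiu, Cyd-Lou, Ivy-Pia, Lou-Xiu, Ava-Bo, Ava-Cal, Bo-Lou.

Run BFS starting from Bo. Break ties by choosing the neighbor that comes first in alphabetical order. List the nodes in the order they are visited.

Bo Ava Ivy Lou Pia Wes Xiu Yul Cal Fay Cyd Omar Mae

Visit Bo; enqueue Ava, Ivy, Lou, Pia, Wes, Xiu, Yul → queue [Ava, Ivy, Lou, Pia, Wes, Xiu, Yul]
Visit Ava; enqueue Cal → queue [Ivy, Lou, Pia, Wes, Xiu, Yul, Cal]
Visit Ivy; enqueue Fay → queue [Lou, Pia, Wes, Xiu, Yul, Cal, Fay]
Visit Lou; enqueue Cyd → queue [Pia, Wes, Xiu, Yul, Cal, Fay, Cyd]
Visit Pia; enqueue Omar → queue [Wes, Xiu, Yul, Cal, Fay, Cyd, Omar]
Visit Wes; enqueue Mae → queue [Xiu, Yul, Cal, Fay, Cyd, Omar, Mae]
Visit Xiu → queue [Yul, Cal, Fay, Cyd, Omar, Mae]
Visit Yul → queue [Cal, Fay, Cyd, Omar, Mae]
Visit Cal → queue [Fay, Cyd, Omar, Mae]
Visit Fay → queue [Cyd, Omar, Mae]
Visit Cyd → queue [Omar, Mae]
Visit Omar → queue [Mae]
Visit Mae → queue []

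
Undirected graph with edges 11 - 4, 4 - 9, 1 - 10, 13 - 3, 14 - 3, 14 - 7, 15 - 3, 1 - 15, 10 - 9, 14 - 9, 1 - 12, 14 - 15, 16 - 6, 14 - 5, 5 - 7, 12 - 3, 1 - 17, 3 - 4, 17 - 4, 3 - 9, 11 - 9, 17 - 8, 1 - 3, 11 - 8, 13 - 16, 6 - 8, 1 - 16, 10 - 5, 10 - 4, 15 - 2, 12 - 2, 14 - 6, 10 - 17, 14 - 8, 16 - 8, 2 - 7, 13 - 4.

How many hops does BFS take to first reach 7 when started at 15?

2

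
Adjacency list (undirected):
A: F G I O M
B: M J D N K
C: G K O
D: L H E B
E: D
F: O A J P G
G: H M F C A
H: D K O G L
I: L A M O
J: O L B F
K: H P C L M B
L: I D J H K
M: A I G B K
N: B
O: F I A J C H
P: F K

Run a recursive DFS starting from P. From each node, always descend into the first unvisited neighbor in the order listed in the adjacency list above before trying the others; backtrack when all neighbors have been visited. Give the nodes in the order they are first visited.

P F O I L D H K C G M A B J N E

Visit P
P → F
F → O
O → I
I → L
L → D
D → H
H → K
K → C
C → G
G → M
M → A
M → B
B → J
B → N
D → E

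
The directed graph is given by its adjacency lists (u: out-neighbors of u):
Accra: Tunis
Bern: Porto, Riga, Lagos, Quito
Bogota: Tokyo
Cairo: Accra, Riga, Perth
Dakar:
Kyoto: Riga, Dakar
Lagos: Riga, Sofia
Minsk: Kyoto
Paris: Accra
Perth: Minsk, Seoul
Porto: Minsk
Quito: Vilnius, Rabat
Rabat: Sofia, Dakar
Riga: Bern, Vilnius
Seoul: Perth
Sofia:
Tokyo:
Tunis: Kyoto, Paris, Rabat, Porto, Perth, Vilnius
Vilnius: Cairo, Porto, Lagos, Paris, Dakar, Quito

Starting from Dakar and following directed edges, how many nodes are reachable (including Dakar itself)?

BFS from Dakar visits: Dakar
Reachable nodes: 1 of 19 total.

1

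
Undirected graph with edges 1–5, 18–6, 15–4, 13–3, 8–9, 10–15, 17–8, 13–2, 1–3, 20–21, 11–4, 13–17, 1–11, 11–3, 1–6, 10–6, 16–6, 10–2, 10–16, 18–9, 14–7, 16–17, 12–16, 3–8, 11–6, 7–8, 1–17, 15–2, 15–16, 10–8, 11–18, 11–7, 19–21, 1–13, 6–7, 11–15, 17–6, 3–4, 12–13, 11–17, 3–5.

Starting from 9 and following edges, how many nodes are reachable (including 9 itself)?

BFS from 9 visits: 9, 18, 8, 11, 6, 17, 10, 7, 3, 15, 4, 1, 16, 13, 2, 14, 5, 12
Reachable nodes: 18 of 21 total.

18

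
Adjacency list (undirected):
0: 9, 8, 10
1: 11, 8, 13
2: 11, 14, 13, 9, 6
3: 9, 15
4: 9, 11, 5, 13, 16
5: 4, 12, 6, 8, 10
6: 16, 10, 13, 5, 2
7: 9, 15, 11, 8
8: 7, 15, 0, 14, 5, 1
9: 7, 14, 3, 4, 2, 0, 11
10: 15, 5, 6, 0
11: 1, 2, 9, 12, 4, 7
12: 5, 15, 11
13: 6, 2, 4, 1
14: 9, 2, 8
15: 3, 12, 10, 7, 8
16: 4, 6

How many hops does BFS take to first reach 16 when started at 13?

Level 0: 13
Level 1: 1, 2, 4, 6
Level 2: 5, 8, 9, 10, 11, 14, 16
Level 3: 0, 3, 7, 12, 15
16 first appears at level 2.

2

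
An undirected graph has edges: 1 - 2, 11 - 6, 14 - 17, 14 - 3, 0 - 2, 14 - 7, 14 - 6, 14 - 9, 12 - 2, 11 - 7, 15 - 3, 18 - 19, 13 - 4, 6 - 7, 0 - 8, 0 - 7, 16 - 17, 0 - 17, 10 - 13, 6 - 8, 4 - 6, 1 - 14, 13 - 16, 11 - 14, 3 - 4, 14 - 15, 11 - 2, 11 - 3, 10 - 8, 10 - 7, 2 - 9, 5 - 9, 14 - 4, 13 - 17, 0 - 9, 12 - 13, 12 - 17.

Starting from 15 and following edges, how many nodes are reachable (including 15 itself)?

18

BFS from 15 visits: 15, 14, 3, 17, 11, 9, 7, 6, 4, 1, 16, 13, 12, 0, 2, 5, 10, 8
Reachable nodes: 18 of 20 total.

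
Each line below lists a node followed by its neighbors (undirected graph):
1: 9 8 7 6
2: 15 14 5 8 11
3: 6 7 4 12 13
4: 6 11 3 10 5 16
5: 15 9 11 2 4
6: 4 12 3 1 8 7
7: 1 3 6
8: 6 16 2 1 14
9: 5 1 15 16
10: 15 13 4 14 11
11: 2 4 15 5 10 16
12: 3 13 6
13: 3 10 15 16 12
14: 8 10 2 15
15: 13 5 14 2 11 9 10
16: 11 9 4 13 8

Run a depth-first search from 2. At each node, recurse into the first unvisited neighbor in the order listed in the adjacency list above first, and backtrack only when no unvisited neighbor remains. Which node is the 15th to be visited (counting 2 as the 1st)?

7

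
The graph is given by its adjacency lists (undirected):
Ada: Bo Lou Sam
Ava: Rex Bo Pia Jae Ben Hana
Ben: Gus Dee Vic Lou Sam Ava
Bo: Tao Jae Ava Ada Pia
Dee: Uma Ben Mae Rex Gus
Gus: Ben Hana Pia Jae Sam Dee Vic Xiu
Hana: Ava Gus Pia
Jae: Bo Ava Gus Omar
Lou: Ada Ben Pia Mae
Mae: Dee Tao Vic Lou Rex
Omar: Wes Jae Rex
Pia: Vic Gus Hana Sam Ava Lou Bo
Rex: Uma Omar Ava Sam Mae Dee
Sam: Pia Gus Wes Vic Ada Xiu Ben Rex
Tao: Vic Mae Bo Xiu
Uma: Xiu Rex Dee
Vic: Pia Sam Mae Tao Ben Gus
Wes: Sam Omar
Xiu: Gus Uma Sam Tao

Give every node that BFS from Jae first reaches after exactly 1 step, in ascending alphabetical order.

Level 0: Jae
Level 1: Ava, Bo, Gus, Omar
Level 2: Ada, Ben, Dee, Hana, Pia, Rex, Sam, Tao, Vic, Wes, Xiu
Level 3: Lou, Mae, Uma

Ava, Bo, Gus, Omar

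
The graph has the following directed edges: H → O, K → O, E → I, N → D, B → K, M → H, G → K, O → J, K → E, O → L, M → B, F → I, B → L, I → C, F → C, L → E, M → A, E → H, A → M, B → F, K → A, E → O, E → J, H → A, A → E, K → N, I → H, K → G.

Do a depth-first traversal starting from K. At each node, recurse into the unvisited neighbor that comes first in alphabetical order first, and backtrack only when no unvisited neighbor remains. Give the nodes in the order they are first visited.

Visit K
K → A
A → E
E → H
H → O
O → J
O → L
E → I
I → C
A → M
M → B
B → F
K → G
K → N
N → D

K, A, E, H, O, J, L, I, C, M, B, F, G, N, D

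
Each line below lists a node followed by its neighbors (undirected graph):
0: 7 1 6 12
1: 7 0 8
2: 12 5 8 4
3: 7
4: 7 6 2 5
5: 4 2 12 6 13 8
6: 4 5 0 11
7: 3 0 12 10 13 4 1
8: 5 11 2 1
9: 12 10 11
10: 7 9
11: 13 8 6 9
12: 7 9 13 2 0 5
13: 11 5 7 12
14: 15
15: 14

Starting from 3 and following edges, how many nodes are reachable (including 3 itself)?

BFS from 3 visits: 3, 7, 13, 12, 10, 4, 1, 0, 11, 5, 9, 2, 6, 8
Reachable nodes: 14 of 16 total.

14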